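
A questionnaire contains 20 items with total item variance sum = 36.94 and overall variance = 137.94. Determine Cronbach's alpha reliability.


alpha = (k/(k-1)) * (1 - sum(si^2)/s_total^2)
= (20/19) * (1 - 36.94/137.94)
alpha = 0.7707

0.7707


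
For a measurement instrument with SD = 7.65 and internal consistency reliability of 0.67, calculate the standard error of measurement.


SEM = SD * sqrt(1 - rxx)
SEM = 7.65 * sqrt(1 - 0.67)
SEM = 7.65 * sqrt(0.33) = 7.65 * 0.574456
SEM = 4.3946

4.3946


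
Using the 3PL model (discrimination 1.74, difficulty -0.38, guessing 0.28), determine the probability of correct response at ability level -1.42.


logit = 1.74*(-1.42 - -0.38) = -1.8096
P* = 1/(1 + exp(--1.8096)) = 0.1407
P = 0.28 + (1 - 0.28) * 0.1407
P = 0.3813

0.3813


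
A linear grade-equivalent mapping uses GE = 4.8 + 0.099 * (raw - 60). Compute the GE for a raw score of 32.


raw - median = 32 - 60 = -28
slope * diff = 0.099 * -28 = -2.772
GE = 4.8 + -2.772
GE = 2.028

2.028


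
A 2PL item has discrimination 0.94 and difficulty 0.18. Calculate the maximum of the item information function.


For 2PL, max info at theta = b = 0.18
I_max = a^2 / 4 = 0.94^2 / 4
= 0.8836 / 4
I_max = 0.2209

0.2209


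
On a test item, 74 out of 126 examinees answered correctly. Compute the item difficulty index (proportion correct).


Item difficulty p = number correct / total examinees
p = 74 / 126
p = 0.5873

0.5873


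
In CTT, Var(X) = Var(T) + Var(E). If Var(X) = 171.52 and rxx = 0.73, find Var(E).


var_true = rxx * var_obs = 0.73 * 171.52 = 125.2096
var_error = var_obs - var_true
var_error = 171.52 - 125.2096
var_error = 46.3104

46.3104


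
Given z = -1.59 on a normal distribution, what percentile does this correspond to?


CDF(z) = 0.5 * (1 + erf(z/sqrt(2)))
erf(-1.1243) = -0.8882
CDF = 0.0559
Percentile rank = 0.0559 * 100 = 5.59

5.59


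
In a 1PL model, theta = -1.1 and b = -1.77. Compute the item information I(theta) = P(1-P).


P = 1/(1+exp(-(-1.1--1.77))) = 0.6615
I = P*(1-P) = 0.6615 * 0.3385
I = 0.2239

0.2239


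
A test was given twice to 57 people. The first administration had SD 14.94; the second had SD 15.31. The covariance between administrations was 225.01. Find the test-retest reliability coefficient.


r = cov(X,Y) / (SD_X * SD_Y)
r = 225.01 / (14.94 * 15.31)
r = 225.01 / 228.7314
r = 0.9837

0.9837


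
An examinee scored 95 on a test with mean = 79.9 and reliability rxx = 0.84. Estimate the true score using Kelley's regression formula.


T_est = rxx * X + (1 - rxx) * mean
T_est = 0.84 * 95 + 0.16 * 79.9
T_est = 79.8 + 12.784
T_est = 92.584

92.584


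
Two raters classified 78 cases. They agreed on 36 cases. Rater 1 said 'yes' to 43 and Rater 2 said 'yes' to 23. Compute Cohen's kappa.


P_o = 36/78 = 0.461538
P_e = (43*23 + 35*55) / 6084 = 0.478961
kappa = (P_o - P_e) / (1 - P_e)
kappa = (0.461538 - 0.478961) / (1 - 0.478961)
kappa = -0.0334

-0.0334


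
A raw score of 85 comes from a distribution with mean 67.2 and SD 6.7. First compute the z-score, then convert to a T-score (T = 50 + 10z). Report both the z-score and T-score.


z = (X - mean) / SD = (85 - 67.2) / 6.7
z = 17.8 / 6.7
z = 2.6567
T-score = T = 50 + 10z
Carry z at full precision (z = 17.8 / 6.7) into the conversion:
T-score = 50 + 10 * (17.8 / 6.7) = 50 + 178 / 6.7
T-score = 50 + 26.5672
T-score = 76.5672

76.5672


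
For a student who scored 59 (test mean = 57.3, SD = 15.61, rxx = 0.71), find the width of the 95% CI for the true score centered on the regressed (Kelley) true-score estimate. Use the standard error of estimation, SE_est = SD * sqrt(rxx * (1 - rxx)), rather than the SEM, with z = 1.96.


True score estimate = 0.71*59 + 0.29*57.3 = 58.507
SE_est = SD * sqrt(rxx * (1 - rxx)) = 15.61 * sqrt(0.71 * 0.29) = 15.61 * sqrt(0.2059) = 7.083226
CI = T_est +/- z * SE_est, so width = 2 * z * SE_est = 2 * 1.96 * 7.083226
Width = 27.7662

27.7662


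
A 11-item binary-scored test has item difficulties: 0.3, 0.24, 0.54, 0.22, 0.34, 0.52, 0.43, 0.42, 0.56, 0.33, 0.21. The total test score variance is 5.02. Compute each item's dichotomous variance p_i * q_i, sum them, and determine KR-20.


For each item, compute p_i * q_i:
  Item 1: 0.3 * 0.7 = 0.21
  Item 2: 0.24 * 0.76 = 0.1824
  Item 3: 0.54 * 0.46 = 0.2484
  Item 4: 0.22 * 0.78 = 0.1716
  Item 5: 0.34 * 0.66 = 0.2244
  Item 6: 0.52 * 0.48 = 0.2496
  Item 7: 0.43 * 0.57 = 0.2451
  Item 8: 0.42 * 0.58 = 0.2436
  Item 9: 0.56 * 0.44 = 0.2464
  Item 10: 0.33 * 0.67 = 0.2211
  Item 11: 0.21 * 0.79 = 0.1659
Sum(p_i * q_i) = 0.21 + 0.1824 + 0.2484 + 0.1716 + 0.2244 + 0.2496 + 0.2451 + 0.2436 + 0.2464 + 0.2211 + 0.1659 = 2.4085
KR-20 = (k/(k-1)) * (1 - Sum(p_i*q_i) / Var_total)
= (11/10) * (1 - 2.4085/5.02)
= 1.1 * 0.5202
KR-20 = 0.5722

0.5722


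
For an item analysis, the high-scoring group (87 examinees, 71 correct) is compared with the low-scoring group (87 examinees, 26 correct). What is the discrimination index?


p_upper = 71/87 = 0.8161
p_lower = 26/87 = 0.2989
D = 0.8161 - 0.2989 = 0.5172

0.5172


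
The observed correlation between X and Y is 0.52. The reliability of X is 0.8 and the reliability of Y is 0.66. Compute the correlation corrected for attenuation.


r_corrected = rxy / sqrt(rxx * ryy)
= 0.52 / sqrt(0.8 * 0.66)
= 0.52 / sqrt(0.528)
= 0.52 / 0.726636
r_corrected = 0.7156

0.7156


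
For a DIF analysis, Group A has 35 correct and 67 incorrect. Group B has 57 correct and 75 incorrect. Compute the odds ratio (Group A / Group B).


Odds_A = 35/67 = 0.5224
Odds_B = 57/75 = 0.76
OR = Odds_A / Odds_B = 0.5224 / 0.76
Exactly, OR = (35 * 75) / (67 * 57) = 2625 / 3819
OR = 0.6874

0.6874


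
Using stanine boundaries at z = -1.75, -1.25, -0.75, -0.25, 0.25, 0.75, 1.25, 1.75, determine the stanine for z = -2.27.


Stanine boundaries: [-1.75, -1.25, -0.75, -0.25, 0.25, 0.75, 1.25, 1.75]
z = -2.27
Check each boundary:
  z < -1.75
  z < -1.25
  z < -0.75
  z < -0.25
  z < 0.25
  z < 0.75
  z < 1.25
  z < 1.75
Highest qualifying boundary gives stanine = 1

1


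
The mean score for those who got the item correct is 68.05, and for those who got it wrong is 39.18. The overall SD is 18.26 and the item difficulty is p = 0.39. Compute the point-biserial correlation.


q = 1 - p = 0.61
rpb = ((M1 - M0) / SD) * sqrt(p * q)
rpb = ((68.05 - 39.18) / 18.26) * sqrt(0.39 * 0.61)
rpb = 0.7712

0.7712


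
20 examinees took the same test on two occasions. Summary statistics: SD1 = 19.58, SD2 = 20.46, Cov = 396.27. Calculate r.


r = cov(X,Y) / (SD_X * SD_Y)
r = 396.27 / (19.58 * 20.46)
r = 396.27 / 400.6068
r = 0.9892

0.9892


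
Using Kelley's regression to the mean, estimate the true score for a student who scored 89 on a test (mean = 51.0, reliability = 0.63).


T_est = rxx * X + (1 - rxx) * mean
T_est = 0.63 * 89 + 0.37 * 51.0
T_est = 56.07 + 18.87
T_est = 74.94

74.94


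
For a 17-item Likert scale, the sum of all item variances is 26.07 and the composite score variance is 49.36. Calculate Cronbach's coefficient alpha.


alpha = (k/(k-1)) * (1 - sum(si^2)/s_total^2)
= (17/16) * (1 - 26.07/49.36)
alpha = 0.5013

0.5013


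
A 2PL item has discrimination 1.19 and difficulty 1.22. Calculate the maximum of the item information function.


For 2PL, max info at theta = b = 1.22
I_max = a^2 / 4 = 1.19^2 / 4
= 1.4161 / 4
I_max = 0.354

0.354


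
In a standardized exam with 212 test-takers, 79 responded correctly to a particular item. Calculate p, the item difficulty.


Item difficulty p = number correct / total examinees
p = 79 / 212
p = 0.3726

0.3726


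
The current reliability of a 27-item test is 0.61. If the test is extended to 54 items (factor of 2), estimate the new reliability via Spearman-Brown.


r_new = (n * rxx) / (1 + (n-1) * rxx)
r_new = (2 * 0.61) / (1 + 1 * 0.61)
r_new = 1.22 / 1.61
r_new = 0.7578

0.7578


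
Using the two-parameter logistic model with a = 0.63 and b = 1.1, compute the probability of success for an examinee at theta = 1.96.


a*(theta - b) = 0.63 * (1.96 - 1.1) = 0.5418
exp(-0.5418) = 0.5817
P = 1 / (1 + 0.5817)
P = 0.6322

0.6322


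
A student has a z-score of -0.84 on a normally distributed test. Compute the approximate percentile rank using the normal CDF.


CDF(z) = 0.5 * (1 + erf(z/sqrt(2)))
erf(-0.594) = -0.5991
CDF = 0.2005
Percentile rank = 0.2005 * 100 = 20.05

20.05


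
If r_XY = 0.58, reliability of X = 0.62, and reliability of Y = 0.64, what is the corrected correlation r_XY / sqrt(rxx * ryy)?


r_corrected = rxy / sqrt(rxx * ryy)
= 0.58 / sqrt(0.62 * 0.64)
= 0.58 / sqrt(0.3968)
= 0.58 / 0.629921
r_corrected = 0.9208

0.9208


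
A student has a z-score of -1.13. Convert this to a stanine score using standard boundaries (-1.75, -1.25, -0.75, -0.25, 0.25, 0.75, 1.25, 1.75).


Stanine boundaries: [-1.75, -1.25, -0.75, -0.25, 0.25, 0.75, 1.25, 1.75]
z = -1.13
Check each boundary:
  z >= -1.75 -> could be stanine 2
  z >= -1.25 -> could be stanine 3
  z < -0.75
  z < -0.25
  z < 0.25
  z < 0.75
  z < 1.25
  z < 1.75
Highest qualifying boundary gives stanine = 3

3


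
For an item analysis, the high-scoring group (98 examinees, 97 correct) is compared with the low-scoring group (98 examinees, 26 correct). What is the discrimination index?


p_upper = 97/98 = 0.9898
p_lower = 26/98 = 0.2653
D = 0.9898 - 0.2653 = 0.7245

0.7245


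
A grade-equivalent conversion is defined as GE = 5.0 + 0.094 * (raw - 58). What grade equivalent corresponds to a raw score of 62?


raw - median = 62 - 58 = 4
slope * diff = 0.094 * 4 = 0.376
GE = 5.0 + 0.376
GE = 5.376

5.376


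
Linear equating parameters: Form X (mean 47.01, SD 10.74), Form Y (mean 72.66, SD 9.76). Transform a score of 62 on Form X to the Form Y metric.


slope = SD_Y / SD_X = 9.76 / 10.74 ~ 0.9088
intercept = mean_Y - slope * mean_X = 72.66 - (9.76 / 10.74) * 47.01 ~ 29.9396
Y = slope * X + intercept. To avoid rounding drift from the rounded slope/intercept, evaluate the equivalent form Y = mean_Y + SD_Y * (X - mean_X) / SD_X at full precision:
Y = 72.66 + 9.76 * (62 - 47.01) / 10.74
Y = 72.66 + 9.76 * 14.99 / 10.74
Y = 72.66 + 146.3024 / 10.74
Y = 72.66 + 13.6222
Y = 86.2822

86.2822


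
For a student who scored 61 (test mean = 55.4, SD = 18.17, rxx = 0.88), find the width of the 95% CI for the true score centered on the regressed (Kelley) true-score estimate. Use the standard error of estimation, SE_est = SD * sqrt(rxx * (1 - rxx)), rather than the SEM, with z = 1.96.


True score estimate = 0.88*61 + 0.12*55.4 = 60.328
SE_est = SD * sqrt(rxx * (1 - rxx)) = 18.17 * sqrt(0.88 * 0.12) = 18.17 * sqrt(0.1056) = 5.904551
CI = T_est +/- z * SE_est, so width = 2 * z * SE_est = 2 * 1.96 * 5.904551
Width = 23.1458

23.1458


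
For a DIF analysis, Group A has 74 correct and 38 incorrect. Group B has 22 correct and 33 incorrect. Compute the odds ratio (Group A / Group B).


Odds_A = 74/38 = 1.9474
Odds_B = 22/33 = 0.6667
OR = Odds_A / Odds_B = 1.9474 / 0.6667
Exactly, OR = (74 * 33) / (38 * 22) = 2442 / 836
OR = 2.9211

2.9211


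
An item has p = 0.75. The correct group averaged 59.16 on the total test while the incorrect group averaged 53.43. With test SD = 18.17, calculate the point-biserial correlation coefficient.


q = 1 - p = 0.25
rpb = ((M1 - M0) / SD) * sqrt(p * q)
rpb = ((59.16 - 53.43) / 18.17) * sqrt(0.75 * 0.25)
rpb = 0.1366

0.1366


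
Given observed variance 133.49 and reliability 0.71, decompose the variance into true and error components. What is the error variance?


var_true = rxx * var_obs = 0.71 * 133.49 = 94.7779
var_error = var_obs - var_true
var_error = 133.49 - 94.7779
var_error = 38.7121

38.7121


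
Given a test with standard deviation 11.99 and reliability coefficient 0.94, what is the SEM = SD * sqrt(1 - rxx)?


SEM = SD * sqrt(1 - rxx)
SEM = 11.99 * sqrt(1 - 0.94)
SEM = 11.99 * sqrt(0.06) = 11.99 * 0.244949
SEM = 2.9369

2.9369


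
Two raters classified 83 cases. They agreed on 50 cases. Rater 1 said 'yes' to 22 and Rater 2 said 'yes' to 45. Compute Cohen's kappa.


P_o = 50/83 = 0.60241
P_e = (22*45 + 61*38) / 6889 = 0.480186
kappa = (P_o - P_e) / (1 - P_e)
kappa = (0.60241 - 0.480186) / (1 - 0.480186)
kappa = 0.2351

0.2351


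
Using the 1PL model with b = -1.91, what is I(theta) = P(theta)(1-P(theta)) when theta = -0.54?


P = 1/(1+exp(-(-0.54--1.91))) = 0.7974
I = P*(1-P) = 0.7974 * 0.2026
I = 0.1616

0.1616


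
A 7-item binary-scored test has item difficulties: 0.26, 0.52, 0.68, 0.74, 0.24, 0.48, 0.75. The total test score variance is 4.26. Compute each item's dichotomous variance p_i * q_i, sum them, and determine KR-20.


For each item, compute p_i * q_i:
  Item 1: 0.26 * 0.74 = 0.1924
  Item 2: 0.52 * 0.48 = 0.2496
  Item 3: 0.68 * 0.32 = 0.2176
  Item 4: 0.74 * 0.26 = 0.1924
  Item 5: 0.24 * 0.76 = 0.1824
  Item 6: 0.48 * 0.52 = 0.2496
  Item 7: 0.75 * 0.25 = 0.1875
Sum(p_i * q_i) = 0.1924 + 0.2496 + 0.2176 + 0.1924 + 0.1824 + 0.2496 + 0.1875 = 1.4715
KR-20 = (k/(k-1)) * (1 - Sum(p_i*q_i) / Var_total)
= (7/6) * (1 - 1.4715/4.26)
= 1.1667 * 0.6546
KR-20 = 0.7637

0.7637


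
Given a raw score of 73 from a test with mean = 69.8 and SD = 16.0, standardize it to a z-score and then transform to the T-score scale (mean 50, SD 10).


z = (X - mean) / SD = (73 - 69.8) / 16.0
z = 3.2 / 16.0
z = 0.2
T-score = T = 50 + 10z
Carry z at full precision (z = 3.2 / 16.0) into the conversion:
T-score = 50 + 10 * (3.2 / 16.0) = 50 + 32 / 16.0
T-score = 50 + 2.0
T-score = 52.0

52.0


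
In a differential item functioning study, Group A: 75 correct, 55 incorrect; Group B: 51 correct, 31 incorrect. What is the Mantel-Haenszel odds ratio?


Odds_A = 75/55 = 1.3636
Odds_B = 51/31 = 1.6452
OR = Odds_A / Odds_B = 1.3636 / 1.6452
Exactly, OR = (75 * 31) / (55 * 51) = 2325 / 2805
OR = 0.8289

0.8289


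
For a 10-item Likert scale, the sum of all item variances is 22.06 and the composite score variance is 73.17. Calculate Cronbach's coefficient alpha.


alpha = (k/(k-1)) * (1 - sum(si^2)/s_total^2)
= (10/9) * (1 - 22.06/73.17)
alpha = 0.7761

0.7761


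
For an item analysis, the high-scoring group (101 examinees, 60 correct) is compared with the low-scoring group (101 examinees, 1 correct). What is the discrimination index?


p_upper = 60/101 = 0.5941
p_lower = 1/101 = 0.0099
D = 0.5941 - 0.0099 = 0.5842

0.5842


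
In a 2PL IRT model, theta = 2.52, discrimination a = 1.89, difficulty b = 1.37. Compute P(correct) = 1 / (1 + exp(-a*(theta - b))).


a*(theta - b) = 1.89 * (2.52 - 1.37) = 2.1735
exp(-2.1735) = 0.1138
P = 1 / (1 + 0.1138)
P = 0.8978

0.8978


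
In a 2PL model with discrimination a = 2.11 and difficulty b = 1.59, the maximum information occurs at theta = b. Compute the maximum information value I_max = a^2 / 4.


For 2PL, max info at theta = b = 1.59
I_max = a^2 / 4 = 2.11^2 / 4
= 4.4521 / 4
I_max = 1.113

1.113


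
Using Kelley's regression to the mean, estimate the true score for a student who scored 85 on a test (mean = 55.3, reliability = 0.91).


T_est = rxx * X + (1 - rxx) * mean
T_est = 0.91 * 85 + 0.09 * 55.3
T_est = 77.35 + 4.977
T_est = 82.327

82.327


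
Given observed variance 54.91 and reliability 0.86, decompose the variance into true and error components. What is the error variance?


var_true = rxx * var_obs = 0.86 * 54.91 = 47.2226
var_error = var_obs - var_true
var_error = 54.91 - 47.2226
var_error = 7.6874

7.6874


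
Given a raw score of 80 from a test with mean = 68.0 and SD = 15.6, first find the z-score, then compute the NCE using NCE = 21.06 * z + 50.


z = (X - mean) / SD = (80 - 68.0) / 15.6
z = 12.0 / 15.6
z = 0.7692
NCE = NCE = 21.06z + 50
Carry z at full precision (z = 12.0 / 15.6) into the conversion:
NCE = 21.06 * (12.0 / 15.6) + 50 = 252.72 / 15.6 + 50
NCE = 16.2 + 50
NCE = 66.2

66.2


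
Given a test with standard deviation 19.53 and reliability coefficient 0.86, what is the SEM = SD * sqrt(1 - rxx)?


SEM = SD * sqrt(1 - rxx)
SEM = 19.53 * sqrt(1 - 0.86)
SEM = 19.53 * sqrt(0.14) = 19.53 * 0.374166
SEM = 7.3075

7.3075


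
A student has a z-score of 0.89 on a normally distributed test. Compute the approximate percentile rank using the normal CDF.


CDF(z) = 0.5 * (1 + erf(z/sqrt(2)))
erf(0.6293) = 0.6265
CDF = 0.8133
Percentile rank = 0.8133 * 100 = 81.33

81.33


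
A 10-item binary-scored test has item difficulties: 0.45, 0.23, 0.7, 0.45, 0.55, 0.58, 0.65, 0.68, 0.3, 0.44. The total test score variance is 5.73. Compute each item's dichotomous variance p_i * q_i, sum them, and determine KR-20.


For each item, compute p_i * q_i:
  Item 1: 0.45 * 0.55 = 0.2475
  Item 2: 0.23 * 0.77 = 0.1771
  Item 3: 0.7 * 0.3 = 0.21
  Item 4: 0.45 * 0.55 = 0.2475
  Item 5: 0.55 * 0.45 = 0.2475
  Item 6: 0.58 * 0.42 = 0.2436
  Item 7: 0.65 * 0.35 = 0.2275
  Item 8: 0.68 * 0.32 = 0.2176
  Item 9: 0.3 * 0.7 = 0.21
  Item 10: 0.44 * 0.56 = 0.2464
Sum(p_i * q_i) = 0.2475 + 0.1771 + 0.21 + 0.2475 + 0.2475 + 0.2436 + 0.2275 + 0.2176 + 0.21 + 0.2464 = 2.2747
KR-20 = (k/(k-1)) * (1 - Sum(p_i*q_i) / Var_total)
= (10/9) * (1 - 2.2747/5.73)
= 1.1111 * 0.603
KR-20 = 0.67

0.67


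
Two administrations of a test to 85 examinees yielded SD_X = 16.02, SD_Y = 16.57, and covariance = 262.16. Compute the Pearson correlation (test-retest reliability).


r = cov(X,Y) / (SD_X * SD_Y)
r = 262.16 / (16.02 * 16.57)
r = 262.16 / 265.4514
r = 0.9876

0.9876


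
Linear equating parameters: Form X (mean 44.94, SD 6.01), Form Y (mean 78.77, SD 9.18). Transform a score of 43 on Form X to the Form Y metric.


slope = SD_Y / SD_X = 9.18 / 6.01 ~ 1.5275
intercept = mean_Y - slope * mean_X = 78.77 - (9.18 / 6.01) * 44.94 ~ 10.1262
Y = slope * X + intercept. To avoid rounding drift from the rounded slope/intercept, evaluate the equivalent form Y = mean_Y + SD_Y * (X - mean_X) / SD_X at full precision:
Y = 78.77 + 9.18 * (43 - 44.94) / 6.01
Y = 78.77 - 9.18 * 1.94 / 6.01
Y = 78.77 - 17.8092 / 6.01
Y = 78.77 - 2.9633
Y = 75.8067

75.8067


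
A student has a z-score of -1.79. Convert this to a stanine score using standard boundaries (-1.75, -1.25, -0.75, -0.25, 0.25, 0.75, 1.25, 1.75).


Stanine boundaries: [-1.75, -1.25, -0.75, -0.25, 0.25, 0.75, 1.25, 1.75]
z = -1.79
Check each boundary:
  z < -1.75
  z < -1.25
  z < -0.75
  z < -0.25
  z < 0.25
  z < 0.75
  z < 1.25
  z < 1.75
Highest qualifying boundary gives stanine = 1

1


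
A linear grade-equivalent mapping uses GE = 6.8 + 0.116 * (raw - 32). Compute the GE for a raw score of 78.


raw - median = 78 - 32 = 46
slope * diff = 0.116 * 46 = 5.336
GE = 6.8 + 5.336
GE = 12.136

12.136


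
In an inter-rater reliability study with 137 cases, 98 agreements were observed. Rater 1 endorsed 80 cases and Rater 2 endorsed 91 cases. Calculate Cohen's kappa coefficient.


P_o = 98/137 = 0.715328
P_e = (80*91 + 57*46) / 18769 = 0.527572
kappa = (P_o - P_e) / (1 - P_e)
kappa = (0.715328 - 0.527572) / (1 - 0.527572)
kappa = 0.3974

0.3974


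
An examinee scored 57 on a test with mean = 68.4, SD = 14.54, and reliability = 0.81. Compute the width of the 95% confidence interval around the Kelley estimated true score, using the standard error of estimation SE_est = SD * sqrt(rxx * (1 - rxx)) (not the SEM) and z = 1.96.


True score estimate = 0.81*57 + 0.19*68.4 = 59.166
SE_est = SD * sqrt(rxx * (1 - rxx)) = 14.54 * sqrt(0.81 * 0.19) = 14.54 * sqrt(0.1539) = 5.704055
CI = T_est +/- z * SE_est, so width = 2 * z * SE_est = 2 * 1.96 * 5.704055
Width = 22.3599

22.3599


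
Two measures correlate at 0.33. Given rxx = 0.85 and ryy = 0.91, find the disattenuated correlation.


r_corrected = rxy / sqrt(rxx * ryy)
= 0.33 / sqrt(0.85 * 0.91)
= 0.33 / sqrt(0.7735)
= 0.33 / 0.879488
r_corrected = 0.3752

0.3752


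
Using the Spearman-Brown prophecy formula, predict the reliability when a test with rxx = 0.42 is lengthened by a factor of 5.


r_new = (n * rxx) / (1 + (n-1) * rxx)
r_new = (5 * 0.42) / (1 + 4 * 0.42)
r_new = 2.1 / 2.68
r_new = 0.7836

0.7836


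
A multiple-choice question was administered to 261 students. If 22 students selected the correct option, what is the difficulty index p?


Item difficulty p = number correct / total examinees
p = 22 / 261
p = 0.0843

0.0843


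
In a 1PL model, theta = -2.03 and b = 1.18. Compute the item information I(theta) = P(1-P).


P = 1/(1+exp(-(-2.03-1.18))) = 0.0388
I = P*(1-P) = 0.0388 * 0.9612
I = 0.0373

0.0373


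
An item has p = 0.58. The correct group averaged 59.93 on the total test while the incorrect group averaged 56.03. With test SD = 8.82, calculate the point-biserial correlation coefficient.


q = 1 - p = 0.42
rpb = ((M1 - M0) / SD) * sqrt(p * q)
rpb = ((59.93 - 56.03) / 8.82) * sqrt(0.58 * 0.42)
rpb = 0.2182

0.2182


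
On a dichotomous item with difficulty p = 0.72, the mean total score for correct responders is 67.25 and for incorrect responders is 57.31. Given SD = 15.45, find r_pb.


q = 1 - p = 0.28
rpb = ((M1 - M0) / SD) * sqrt(p * q)
rpb = ((67.25 - 57.31) / 15.45) * sqrt(0.72 * 0.28)
rpb = 0.2889

0.2889


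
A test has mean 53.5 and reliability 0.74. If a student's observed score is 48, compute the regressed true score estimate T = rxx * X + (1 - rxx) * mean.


T_est = rxx * X + (1 - rxx) * mean
T_est = 0.74 * 48 + 0.26 * 53.5
T_est = 35.52 + 13.91
T_est = 49.43

49.43


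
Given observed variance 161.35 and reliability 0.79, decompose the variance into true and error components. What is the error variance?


var_true = rxx * var_obs = 0.79 * 161.35 = 127.4665
var_error = var_obs - var_true
var_error = 161.35 - 127.4665
var_error = 33.8835

33.8835


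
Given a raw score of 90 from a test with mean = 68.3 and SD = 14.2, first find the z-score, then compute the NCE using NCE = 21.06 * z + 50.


z = (X - mean) / SD = (90 - 68.3) / 14.2
z = 21.7 / 14.2
z = 1.5282
NCE = NCE = 21.06z + 50
Carry z at full precision (z = 21.7 / 14.2) into the conversion:
NCE = 21.06 * (21.7 / 14.2) + 50 = 457.002 / 14.2 + 50
NCE = 32.1832 + 50
NCE = 82.1832

82.1832


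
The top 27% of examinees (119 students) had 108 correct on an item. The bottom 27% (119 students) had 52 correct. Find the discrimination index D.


p_upper = 108/119 = 0.9076
p_lower = 52/119 = 0.437
D = 0.9076 - 0.437 = 0.4706

0.4706


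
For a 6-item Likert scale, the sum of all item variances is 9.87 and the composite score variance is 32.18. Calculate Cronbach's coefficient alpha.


alpha = (k/(k-1)) * (1 - sum(si^2)/s_total^2)
= (6/5) * (1 - 9.87/32.18)
alpha = 0.8319

0.8319


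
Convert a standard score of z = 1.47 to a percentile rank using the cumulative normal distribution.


CDF(z) = 0.5 * (1 + erf(z/sqrt(2)))
erf(1.0394) = 0.8584
CDF = 0.9292
Percentile rank = 0.9292 * 100 = 92.92

92.92


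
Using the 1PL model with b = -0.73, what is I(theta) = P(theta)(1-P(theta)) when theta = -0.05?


P = 1/(1+exp(-(-0.05--0.73))) = 0.6637
I = P*(1-P) = 0.6637 * 0.3363
I = 0.2232

0.2232


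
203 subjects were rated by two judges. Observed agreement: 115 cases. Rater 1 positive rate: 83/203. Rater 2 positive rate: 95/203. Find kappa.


P_o = 115/203 = 0.566502
P_e = (83*95 + 120*108) / 41209 = 0.505836
kappa = (P_o - P_e) / (1 - P_e)
kappa = (0.566502 - 0.505836) / (1 - 0.505836)
kappa = 0.1228

0.1228


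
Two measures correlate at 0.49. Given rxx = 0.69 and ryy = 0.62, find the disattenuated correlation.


r_corrected = rxy / sqrt(rxx * ryy)
= 0.49 / sqrt(0.69 * 0.62)
= 0.49 / sqrt(0.4278)
= 0.49 / 0.654064
r_corrected = 0.7492

0.7492


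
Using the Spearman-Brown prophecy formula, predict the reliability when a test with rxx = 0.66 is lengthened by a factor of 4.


r_new = (n * rxx) / (1 + (n-1) * rxx)
r_new = (4 * 0.66) / (1 + 3 * 0.66)
r_new = 2.64 / 2.98
r_new = 0.8859

0.8859


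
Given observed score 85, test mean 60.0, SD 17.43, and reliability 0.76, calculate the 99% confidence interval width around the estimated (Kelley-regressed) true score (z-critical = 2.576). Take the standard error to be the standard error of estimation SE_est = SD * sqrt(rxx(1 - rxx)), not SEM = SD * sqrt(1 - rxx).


True score estimate = 0.76*85 + 0.24*60.0 = 79.0
SE_est = SD * sqrt(rxx * (1 - rxx)) = 17.43 * sqrt(0.76 * 0.24) = 17.43 * sqrt(0.1824) = 7.444059
CI = T_est +/- z * SE_est, so width = 2 * z * SE_est = 2 * 2.576 * 7.444059
Width = 38.3518

38.3518


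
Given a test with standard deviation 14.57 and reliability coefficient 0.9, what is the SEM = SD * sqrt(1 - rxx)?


SEM = SD * sqrt(1 - rxx)
SEM = 14.57 * sqrt(1 - 0.9)
SEM = 14.57 * sqrt(0.1) = 14.57 * 0.316228
SEM = 4.6074

4.6074


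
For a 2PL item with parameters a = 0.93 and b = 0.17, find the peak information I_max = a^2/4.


For 2PL, max info at theta = b = 0.17
I_max = a^2 / 4 = 0.93^2 / 4
= 0.8649 / 4
I_max = 0.2162

0.2162


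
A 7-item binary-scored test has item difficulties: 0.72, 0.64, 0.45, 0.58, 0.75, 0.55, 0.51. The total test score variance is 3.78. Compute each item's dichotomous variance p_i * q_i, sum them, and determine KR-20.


For each item, compute p_i * q_i:
  Item 1: 0.72 * 0.28 = 0.2016
  Item 2: 0.64 * 0.36 = 0.2304
  Item 3: 0.45 * 0.55 = 0.2475
  Item 4: 0.58 * 0.42 = 0.2436
  Item 5: 0.75 * 0.25 = 0.1875
  Item 6: 0.55 * 0.45 = 0.2475
  Item 7: 0.51 * 0.49 = 0.2499
Sum(p_i * q_i) = 0.2016 + 0.2304 + 0.2475 + 0.2436 + 0.1875 + 0.2475 + 0.2499 = 1.608
KR-20 = (k/(k-1)) * (1 - Sum(p_i*q_i) / Var_total)
= (7/6) * (1 - 1.608/3.78)
= 1.1667 * 0.5746
KR-20 = 0.6704

0.6704


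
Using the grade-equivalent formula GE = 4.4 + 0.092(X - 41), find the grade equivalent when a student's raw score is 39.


raw - median = 39 - 41 = -2
slope * diff = 0.092 * -2 = -0.184
GE = 4.4 + -0.184
GE = 4.216

4.216


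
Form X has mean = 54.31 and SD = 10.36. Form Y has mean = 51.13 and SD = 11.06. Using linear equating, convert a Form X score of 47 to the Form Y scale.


slope = SD_Y / SD_X = 11.06 / 10.36 ~ 1.0676
intercept = mean_Y - slope * mean_X = 51.13 - (11.06 / 10.36) * 54.31 ~ -6.8496
Y = slope * X + intercept. To avoid rounding drift from the rounded slope/intercept, evaluate the equivalent form Y = mean_Y + SD_Y * (X - mean_X) / SD_X at full precision:
Y = 51.13 + 11.06 * (47 - 54.31) / 10.36
Y = 51.13 - 11.06 * 7.31 / 10.36
Y = 51.13 - 80.8486 / 10.36
Y = 51.13 - 7.8039
Y = 43.3261

43.3261


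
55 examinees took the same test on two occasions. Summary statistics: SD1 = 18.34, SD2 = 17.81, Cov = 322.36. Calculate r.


r = cov(X,Y) / (SD_X * SD_Y)
r = 322.36 / (18.34 * 17.81)
r = 322.36 / 326.6354
r = 0.9869

0.9869


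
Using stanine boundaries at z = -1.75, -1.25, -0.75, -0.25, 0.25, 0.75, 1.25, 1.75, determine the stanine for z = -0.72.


Stanine boundaries: [-1.75, -1.25, -0.75, -0.25, 0.25, 0.75, 1.25, 1.75]
z = -0.72
Check each boundary:
  z >= -1.75 -> could be stanine 2
  z >= -1.25 -> could be stanine 3
  z >= -0.75 -> could be stanine 4
  z < -0.25
  z < 0.25
  z < 0.75
  z < 1.25
  z < 1.75
Highest qualifying boundary gives stanine = 4

4


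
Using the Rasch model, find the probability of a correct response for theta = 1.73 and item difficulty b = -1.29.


theta - b = 1.73 - -1.29 = 3.02
exp(-(theta - b)) = exp(-3.02) = 0.0488
P = 1 / (1 + 0.0488)
P = 0.9535

0.9535


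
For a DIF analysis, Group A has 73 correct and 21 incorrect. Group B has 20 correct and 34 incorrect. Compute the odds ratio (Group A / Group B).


Odds_A = 73/21 = 3.4762
Odds_B = 20/34 = 0.5882
OR = Odds_A / Odds_B = 3.4762 / 0.5882
Exactly, OR = (73 * 34) / (21 * 20) = 2482 / 420
OR = 5.9095

5.9095


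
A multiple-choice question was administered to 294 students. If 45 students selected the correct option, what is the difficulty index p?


Item difficulty p = number correct / total examinees
p = 45 / 294
p = 0.1531

0.1531


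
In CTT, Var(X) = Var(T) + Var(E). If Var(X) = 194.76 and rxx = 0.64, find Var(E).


var_true = rxx * var_obs = 0.64 * 194.76 = 124.6464
var_error = var_obs - var_true
var_error = 194.76 - 124.6464
var_error = 70.1136

70.1136


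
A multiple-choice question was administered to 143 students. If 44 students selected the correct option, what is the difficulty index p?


Item difficulty p = number correct / total examinees
p = 44 / 143
p = 0.3077

0.3077


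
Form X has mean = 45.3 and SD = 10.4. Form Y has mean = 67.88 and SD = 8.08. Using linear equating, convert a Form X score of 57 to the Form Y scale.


slope = SD_Y / SD_X = 8.08 / 10.4 ~ 0.7769
intercept = mean_Y - slope * mean_X = 67.88 - (8.08 / 10.4) * 45.3 ~ 32.6854
Y = slope * X + intercept. To avoid rounding drift from the rounded slope/intercept, evaluate the equivalent form Y = mean_Y + SD_Y * (X - mean_X) / SD_X at full precision:
Y = 67.88 + 8.08 * (57 - 45.3) / 10.4
Y = 67.88 + 8.08 * 11.7 / 10.4
Y = 67.88 + 94.536 / 10.4
Y = 67.88 + 9.09
Y = 76.97

76.97


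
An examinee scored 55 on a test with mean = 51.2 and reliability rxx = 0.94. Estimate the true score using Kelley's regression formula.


T_est = rxx * X + (1 - rxx) * mean
T_est = 0.94 * 55 + 0.06 * 51.2
T_est = 51.7 + 3.072
T_est = 54.772

54.772


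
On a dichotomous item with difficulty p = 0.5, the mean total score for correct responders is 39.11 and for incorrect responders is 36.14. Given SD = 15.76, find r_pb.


q = 1 - p = 0.5
rpb = ((M1 - M0) / SD) * sqrt(p * q)
rpb = ((39.11 - 36.14) / 15.76) * sqrt(0.5 * 0.5)
rpb = 0.0942

0.0942


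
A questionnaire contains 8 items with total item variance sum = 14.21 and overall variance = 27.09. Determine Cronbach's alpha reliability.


alpha = (k/(k-1)) * (1 - sum(si^2)/s_total^2)
= (8/7) * (1 - 14.21/27.09)
alpha = 0.5434

0.5434


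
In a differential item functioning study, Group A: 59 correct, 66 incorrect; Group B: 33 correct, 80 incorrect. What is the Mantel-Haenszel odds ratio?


Odds_A = 59/66 = 0.8939
Odds_B = 33/80 = 0.4125
OR = Odds_A / Odds_B = 0.8939 / 0.4125
Exactly, OR = (59 * 80) / (66 * 33) = 4720 / 2178
OR = 2.1671

2.1671


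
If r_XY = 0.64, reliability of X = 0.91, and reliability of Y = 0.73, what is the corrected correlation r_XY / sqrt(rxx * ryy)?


r_corrected = rxy / sqrt(rxx * ryy)
= 0.64 / sqrt(0.91 * 0.73)
= 0.64 / sqrt(0.6643)
= 0.64 / 0.815046
r_corrected = 0.7852

0.7852


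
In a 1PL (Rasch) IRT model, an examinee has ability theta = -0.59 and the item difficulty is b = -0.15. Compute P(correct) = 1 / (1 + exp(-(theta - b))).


theta - b = -0.59 - -0.15 = -0.44
exp(-(theta - b)) = exp(0.44) = 1.5527
P = 1 / (1 + 1.5527)
P = 0.3917

0.3917


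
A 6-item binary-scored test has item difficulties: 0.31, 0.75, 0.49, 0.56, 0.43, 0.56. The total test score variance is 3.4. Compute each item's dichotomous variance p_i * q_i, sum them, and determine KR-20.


For each item, compute p_i * q_i:
  Item 1: 0.31 * 0.69 = 0.2139
  Item 2: 0.75 * 0.25 = 0.1875
  Item 3: 0.49 * 0.51 = 0.2499
  Item 4: 0.56 * 0.44 = 0.2464
  Item 5: 0.43 * 0.57 = 0.2451
  Item 6: 0.56 * 0.44 = 0.2464
Sum(p_i * q_i) = 0.2139 + 0.1875 + 0.2499 + 0.2464 + 0.2451 + 0.2464 = 1.3892
KR-20 = (k/(k-1)) * (1 - Sum(p_i*q_i) / Var_total)
= (6/5) * (1 - 1.3892/3.4)
= 1.2 * 0.5914
KR-20 = 0.7097

0.7097


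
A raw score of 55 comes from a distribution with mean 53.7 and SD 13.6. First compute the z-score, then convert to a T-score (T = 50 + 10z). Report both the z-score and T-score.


z = (X - mean) / SD = (55 - 53.7) / 13.6
z = 1.3 / 13.6
z = 0.0956
T-score = T = 50 + 10z
Carry z at full precision (z = 1.3 / 13.6) into the conversion:
T-score = 50 + 10 * (1.3 / 13.6) = 50 + 13 / 13.6
T-score = 50 + 0.9559
T-score = 50.9559

50.9559


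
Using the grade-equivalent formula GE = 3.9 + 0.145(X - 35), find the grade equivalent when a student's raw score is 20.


raw - median = 20 - 35 = -15
slope * diff = 0.145 * -15 = -2.175
GE = 3.9 + -2.175
GE = 1.725

1.725


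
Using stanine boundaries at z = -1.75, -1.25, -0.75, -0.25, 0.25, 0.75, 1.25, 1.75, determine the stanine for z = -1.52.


Stanine boundaries: [-1.75, -1.25, -0.75, -0.25, 0.25, 0.75, 1.25, 1.75]
z = -1.52
Check each boundary:
  z >= -1.75 -> could be stanine 2
  z < -1.25
  z < -0.75
  z < -0.25
  z < 0.25
  z < 0.75
  z < 1.25
  z < 1.75
Highest qualifying boundary gives stanine = 2

2


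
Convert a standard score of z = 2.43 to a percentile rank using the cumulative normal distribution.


CDF(z) = 0.5 * (1 + erf(z/sqrt(2)))
erf(1.7183) = 0.9849
CDF = 0.9925
Percentile rank = 0.9925 * 100 = 99.25

99.25


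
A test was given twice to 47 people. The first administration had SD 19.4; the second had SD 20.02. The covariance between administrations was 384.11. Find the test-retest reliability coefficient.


r = cov(X,Y) / (SD_X * SD_Y)
r = 384.11 / (19.4 * 20.02)
r = 384.11 / 388.388
r = 0.989

0.989


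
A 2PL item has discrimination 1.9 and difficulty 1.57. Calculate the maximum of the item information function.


For 2PL, max info at theta = b = 1.57
I_max = a^2 / 4 = 1.9^2 / 4
= 3.61 / 4
I_max = 0.9025

0.9025


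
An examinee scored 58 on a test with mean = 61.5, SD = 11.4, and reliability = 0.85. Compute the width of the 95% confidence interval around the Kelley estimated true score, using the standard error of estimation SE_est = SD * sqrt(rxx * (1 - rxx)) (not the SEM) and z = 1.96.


True score estimate = 0.85*58 + 0.15*61.5 = 58.525
SE_est = SD * sqrt(rxx * (1 - rxx)) = 11.4 * sqrt(0.85 * 0.15) = 11.4 * sqrt(0.1275) = 4.070614
CI = T_est +/- z * SE_est, so width = 2 * z * SE_est = 2 * 1.96 * 4.070614
Width = 15.9568

15.9568


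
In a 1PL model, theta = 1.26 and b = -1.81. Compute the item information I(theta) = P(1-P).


P = 1/(1+exp(-(1.26--1.81))) = 0.9556
I = P*(1-P) = 0.9556 * 0.0444
I = 0.0424

0.0424


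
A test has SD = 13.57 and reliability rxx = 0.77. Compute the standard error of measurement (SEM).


SEM = SD * sqrt(1 - rxx)
SEM = 13.57 * sqrt(1 - 0.77)
SEM = 13.57 * sqrt(0.23) = 13.57 * 0.479583
SEM = 6.5079

6.5079


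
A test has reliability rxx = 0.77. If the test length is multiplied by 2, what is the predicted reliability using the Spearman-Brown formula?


r_new = (n * rxx) / (1 + (n-1) * rxx)
r_new = (2 * 0.77) / (1 + 1 * 0.77)
r_new = 1.54 / 1.77
r_new = 0.8701

0.8701


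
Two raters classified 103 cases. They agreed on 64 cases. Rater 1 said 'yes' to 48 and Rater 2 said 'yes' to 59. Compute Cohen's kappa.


P_o = 64/103 = 0.621359
P_e = (48*59 + 55*44) / 10609 = 0.495051
kappa = (P_o - P_e) / (1 - P_e)
kappa = (0.621359 - 0.495051) / (1 - 0.495051)
kappa = 0.2501

0.2501


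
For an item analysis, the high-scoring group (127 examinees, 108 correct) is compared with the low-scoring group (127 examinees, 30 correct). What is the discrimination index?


p_upper = 108/127 = 0.8504
p_lower = 30/127 = 0.2362
D = 0.8504 - 0.2362 = 0.6142

0.6142


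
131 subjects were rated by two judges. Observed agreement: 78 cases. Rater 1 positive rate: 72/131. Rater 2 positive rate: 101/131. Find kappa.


P_o = 78/131 = 0.59542
P_e = (72*101 + 59*30) / 17161 = 0.526892
kappa = (P_o - P_e) / (1 - P_e)
kappa = (0.59542 - 0.526892) / (1 - 0.526892)
kappa = 0.1448

0.1448


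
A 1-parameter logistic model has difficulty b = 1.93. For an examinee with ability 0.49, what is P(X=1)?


theta - b = 0.49 - 1.93 = -1.44
exp(-(theta - b)) = exp(1.44) = 4.2207
P = 1 / (1 + 4.2207)
P = 0.1915

0.1915


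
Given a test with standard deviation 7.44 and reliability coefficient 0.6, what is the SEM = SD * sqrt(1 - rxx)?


SEM = SD * sqrt(1 - rxx)
SEM = 7.44 * sqrt(1 - 0.6)
SEM = 7.44 * sqrt(0.4) = 7.44 * 0.632456
SEM = 4.7055

4.7055


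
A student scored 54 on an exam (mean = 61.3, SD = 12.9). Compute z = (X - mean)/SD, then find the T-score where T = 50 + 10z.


z = (X - mean) / SD = (54 - 61.3) / 12.9
z = -7.3 / 12.9
z = -0.5659
T-score = T = 50 + 10z
Carry z at full precision (z = -7.3 / 12.9) into the conversion:
T-score = 50 + 10 * (-7.3 / 12.9) = 50 + -73 / 12.9
T-score = 50 + -5.6589
T-score = 44.3411

44.3411


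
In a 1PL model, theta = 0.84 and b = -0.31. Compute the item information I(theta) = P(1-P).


P = 1/(1+exp(-(0.84--0.31))) = 0.7595
I = P*(1-P) = 0.7595 * 0.2405
I = 0.1827

0.1827


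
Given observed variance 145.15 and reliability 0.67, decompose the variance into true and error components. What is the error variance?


var_true = rxx * var_obs = 0.67 * 145.15 = 97.2505
var_error = var_obs - var_true
var_error = 145.15 - 97.2505
var_error = 47.8995

47.8995


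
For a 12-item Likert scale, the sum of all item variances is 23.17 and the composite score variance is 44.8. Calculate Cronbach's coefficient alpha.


alpha = (k/(k-1)) * (1 - sum(si^2)/s_total^2)
= (12/11) * (1 - 23.17/44.8)
alpha = 0.5267

0.5267


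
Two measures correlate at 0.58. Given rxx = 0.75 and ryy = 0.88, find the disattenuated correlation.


r_corrected = rxy / sqrt(rxx * ryy)
= 0.58 / sqrt(0.75 * 0.88)
= 0.58 / sqrt(0.66)
= 0.58 / 0.812404
r_corrected = 0.7139

0.7139


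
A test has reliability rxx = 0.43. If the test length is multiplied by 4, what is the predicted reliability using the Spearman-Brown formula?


r_new = (n * rxx) / (1 + (n-1) * rxx)
r_new = (4 * 0.43) / (1 + 3 * 0.43)
r_new = 1.72 / 2.29
r_new = 0.7511

0.7511


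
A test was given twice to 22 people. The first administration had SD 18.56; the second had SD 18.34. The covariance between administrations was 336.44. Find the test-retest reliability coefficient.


r = cov(X,Y) / (SD_X * SD_Y)
r = 336.44 / (18.56 * 18.34)
r = 336.44 / 340.3904
r = 0.9884

0.9884


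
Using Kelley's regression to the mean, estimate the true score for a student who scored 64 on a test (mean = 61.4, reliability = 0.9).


T_est = rxx * X + (1 - rxx) * mean
T_est = 0.9 * 64 + 0.1 * 61.4
T_est = 57.6 + 6.14
T_est = 63.74

63.74


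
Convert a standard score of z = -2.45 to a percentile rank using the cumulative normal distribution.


CDF(z) = 0.5 * (1 + erf(z/sqrt(2)))
erf(-1.7324) = -0.9857
CDF = 0.0071
Percentile rank = 0.0071 * 100 = 0.71

0.71


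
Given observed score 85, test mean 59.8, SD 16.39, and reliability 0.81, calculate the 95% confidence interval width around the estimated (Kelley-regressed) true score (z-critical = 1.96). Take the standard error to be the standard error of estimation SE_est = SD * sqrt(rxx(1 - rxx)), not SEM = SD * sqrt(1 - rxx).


True score estimate = 0.81*85 + 0.19*59.8 = 80.212
SE_est = SD * sqrt(rxx * (1 - rxx)) = 16.39 * sqrt(0.81 * 0.19) = 16.39 * sqrt(0.1539) = 6.429812
CI = T_est +/- z * SE_est, so width = 2 * z * SE_est = 2 * 1.96 * 6.429812
Width = 25.2049

25.2049


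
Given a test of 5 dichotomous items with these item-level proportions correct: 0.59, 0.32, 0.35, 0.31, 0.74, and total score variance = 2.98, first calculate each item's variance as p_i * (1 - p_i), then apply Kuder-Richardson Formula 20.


For each item, compute p_i * q_i:
  Item 1: 0.59 * 0.41 = 0.2419
  Item 2: 0.32 * 0.68 = 0.2176
  Item 3: 0.35 * 0.65 = 0.2275
  Item 4: 0.31 * 0.69 = 0.2139
  Item 5: 0.74 * 0.26 = 0.1924
Sum(p_i * q_i) = 0.2419 + 0.2176 + 0.2275 + 0.2139 + 0.1924 = 1.0933
KR-20 = (k/(k-1)) * (1 - Sum(p_i*q_i) / Var_total)
= (5/4) * (1 - 1.0933/2.98)
= 1.25 * 0.6331
KR-20 = 0.7914

0.7914


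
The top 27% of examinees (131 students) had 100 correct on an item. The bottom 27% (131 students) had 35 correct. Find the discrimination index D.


p_upper = 100/131 = 0.7634
p_lower = 35/131 = 0.2672
D = 0.7634 - 0.2672 = 0.4962

0.4962


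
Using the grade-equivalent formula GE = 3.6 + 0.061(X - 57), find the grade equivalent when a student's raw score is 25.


raw - median = 25 - 57 = -32
slope * diff = 0.061 * -32 = -1.952
GE = 3.6 + -1.952
GE = 1.648

1.648


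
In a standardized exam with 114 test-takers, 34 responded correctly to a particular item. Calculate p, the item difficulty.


Item difficulty p = number correct / total examinees
p = 34 / 114
p = 0.2982

0.2982
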